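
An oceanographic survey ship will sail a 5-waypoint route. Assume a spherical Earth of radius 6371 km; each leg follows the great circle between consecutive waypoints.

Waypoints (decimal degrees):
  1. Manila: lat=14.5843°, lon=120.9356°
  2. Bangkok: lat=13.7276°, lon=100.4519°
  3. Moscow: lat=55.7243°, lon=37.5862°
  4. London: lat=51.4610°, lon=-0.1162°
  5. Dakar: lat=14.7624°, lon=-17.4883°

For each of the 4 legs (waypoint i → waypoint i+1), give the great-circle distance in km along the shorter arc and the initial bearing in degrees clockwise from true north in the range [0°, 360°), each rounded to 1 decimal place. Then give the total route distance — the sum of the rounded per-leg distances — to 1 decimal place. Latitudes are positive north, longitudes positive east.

Leg 1: φ1=0.2545441, φ2=0.2395918, Δφ=-0.0149522, Δλ=-0.3575080 rad; a=sin²(Δφ/2)+cosφ1·cosφ2·sin²(Δλ/2)=0.0297773759; c=2·atan2(√a, √(1-a))=0.346858621; dist=6371·c=2209.836 ≈ 2209.8 km; running total=2209.8 km
Leg 1 bearing: y=sinΔλ·cosφ2=-0.33994480, x=cosφ1·sinφ2-sinφ1·cosφ2·cosΔλ=0.00051466; θ=atan2(y, x)=-89.9133° <0 so +360° → 270.0867° ≈ 270.1°
Leg 2: φ1=0.2395918, φ2=0.9725725, Δφ=0.7329807, Δλ=-1.0972135 rad; a=sin²(Δφ/2)+cosφ1·cosφ2·sin²(Δλ/2)=0.2771951170; c=2·atan2(√a, √(1-a))=1.108941051; dist=6371·c=7065.063 ≈ 7065.1 km; running total=9274.9 km
Leg 2 bearing: y=sinΔλ·cosφ2=-0.50119249, x=cosφ1·sinφ2-sinφ1·cosφ2·cosΔλ=0.74178031; θ=atan2(y, x)=-34.0454° <0 so +360° → 325.9546° ≈ 326.0°
Leg 3: φ1=0.9725725, φ2=0.8981639, Δφ=-0.0744086, Δλ=-0.6580310 rad; a=sin²(Δφ/2)+cosφ1·cosφ2·sin²(Δλ/2)=0.0380162820; c=2·atan2(√a, √(1-a))=0.392469315; dist=6371·c=2500.422 ≈ 2500.4 km; running total=11775.3 km
Leg 3 bearing: y=sinΔλ·cosφ2=-0.38103086, x=cosφ1·sinφ2-sinφ1·cosφ2·cosΔλ=0.03316117; θ=atan2(y, x)=-85.0261° <0 so +360° → 274.9739° ≈ 275.0°
Leg 4: φ1=0.8981639, φ2=0.2576525, Δφ=-0.6405114, Δλ=-0.3032003 rad; a=sin²(Δφ/2)+cosφ1·cosφ2·sin²(Δλ/2)=0.1128457094; c=2·atan2(√a, √(1-a))=0.685174583; dist=6371·c=4365.247 ≈ 4365.2 km; running total=16140.5 km
Leg 4 bearing: y=sinΔλ·cosφ2=-0.28872034, x=cosφ1·sinφ2-sinφ1·cosφ2·cosΔλ=-0.56310460; θ=atan2(y, x)=-152.8544° <0 so +360° → 207.1456° ≈ 207.1°

Leg 1: dist=2209.8 km, bearing=270.1°
Leg 2: dist=7065.1 km, bearing=326.0°
Leg 3: dist=2500.4 km, bearing=275.0°
Leg 4: dist=4365.2 km, bearing=207.1°
Total: 16140.5 km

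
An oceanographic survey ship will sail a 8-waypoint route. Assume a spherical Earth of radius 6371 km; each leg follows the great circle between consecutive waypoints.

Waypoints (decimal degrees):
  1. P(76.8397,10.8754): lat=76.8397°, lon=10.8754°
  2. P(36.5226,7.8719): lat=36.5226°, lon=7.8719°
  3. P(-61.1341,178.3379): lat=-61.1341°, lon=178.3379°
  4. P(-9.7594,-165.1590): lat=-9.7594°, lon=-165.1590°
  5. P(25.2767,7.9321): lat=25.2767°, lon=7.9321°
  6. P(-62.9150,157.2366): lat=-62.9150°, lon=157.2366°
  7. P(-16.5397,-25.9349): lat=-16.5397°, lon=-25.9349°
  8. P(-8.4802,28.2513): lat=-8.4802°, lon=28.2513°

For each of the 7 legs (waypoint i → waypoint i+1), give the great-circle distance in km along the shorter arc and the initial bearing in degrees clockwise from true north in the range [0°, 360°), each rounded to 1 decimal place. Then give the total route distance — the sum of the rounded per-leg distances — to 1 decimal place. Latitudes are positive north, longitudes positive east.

Leg 1: dist=4485.5 km, bearing=183.7°
Leg 2: dist=17197.6 km, bearing=169.2°
Leg 3: dist=5870.9 km, bearing=20.6°
Leg 4: dist=18141.7 km, bearing=22.0°
Leg 5: dist=15260.3 km, bearing=160.0°
Leg 6: dist=11175.8 km, bearing=176.9°
Leg 7: dist=5933.3 km, bearing=88.3°
Total: 78065.1 km

Leg 1: φ1=1.3411058, φ2=0.6374396, Δφ=-0.7036661, Δλ=-0.0524210 rad; a=sin²(Δφ/2)+cosφ1·cosφ2·sin²(Δλ/2)=0.1188880364; c=2·atan2(√a, √(1-a))=0.704054500; dist=6371·c=4485.531 ≈ 4485.5 km; running total=4485.5 km
Leg 1 bearing: y=sinΔλ·cosφ2=-0.04210736, x=cosφ1·sinφ2-sinφ1·cosφ2·cosΔλ=-0.64594246; θ=atan2(y, x)=-176.2703° <0 so +360° → 183.7297° ≈ 183.7°
Leg 2: φ1=0.6374396, φ2=-1.0669913, Δφ=-1.7044310, Δλ=2.9751930 rad; a=sin²(Δφ/2)+cosφ1·cosφ2·sin²(Δλ/2)=0.9518969338; c=2·atan2(√a, √(1-a))=2.699349330; dist=6371·c=17197.555 ≈ 17197.6 km; running total=21683.1 km
Leg 2 bearing: y=sinΔλ·cosφ2=0.07996112, x=cosφ1·sinφ2-sinφ1·cosφ2·cosΔλ=-0.42043176; θ=atan2(y, x)=169.2316° ≈ 169.2°
Leg 3: φ1=-1.0669913, φ2=-0.1703337, Δφ=0.8966577, Δλ=-5.9951519 rad; a=sin²(Δφ/2)+cosφ1·cosφ2·sin²(Δλ/2)=0.1976876081; c=2·atan2(√a, √(1-a))=0.921501619; dist=6371·c=5870.887 ≈ 5870.9 km; running total=27554.0 km
Leg 3 bearing: y=sinΔλ·cosφ2=0.27995628, x=cosφ1·sinφ2-sinφ1·cosφ2·cosΔλ=0.74568985; θ=atan2(y, x)=20.5778° ≈ 20.6°
Leg 4: φ1=-0.1703337, φ2=0.4411616, Δφ=0.6114953, Δλ=3.0210096 rad; a=sin²(Δφ/2)+cosφ1·cosφ2·sin²(Δλ/2)=0.9785393187; c=2·atan2(√a, √(1-a))=2.847545151; dist=6371·c=18141.710 ≈ 18141.7 km; running total=45695.7 km
Leg 4 bearing: y=sinΔλ·cosφ2=0.10877393, x=cosφ1·sinφ2-sinφ1·cosφ2·cosΔλ=0.26864235; θ=atan2(y, x)=22.0431° ≈ 22.0°
Leg 5: φ1=0.4411616, φ2=-1.0980739, Δφ=-1.5392355, Δλ=2.6058551 rad; a=sin²(Δφ/2)+cosφ1·cosφ2·sin²(Δλ/2)=0.8670983462; c=2·atan2(√a, √(1-a))=2.395279065; dist=6371·c=15260.323 ≈ 15260.3 km; running total=60956.0 km
Leg 5 bearing: y=sinΔλ·cosφ2=0.23242548, x=cosφ1·sinφ2-sinφ1·cosφ2·cosΔλ=-0.63791348; θ=atan2(y, x)=159.9807° ≈ 160.0°
Leg 6: φ1=-1.0980739, φ2=-0.2886722, Δφ=0.8094017, Δλ=-3.1969458 rad; a=sin²(Δφ/2)+cosφ1·cosφ2·sin²(Δλ/2)=0.5911721828; c=2·atan2(√a, √(1-a))=1.754166593; dist=6371·c=11175.795 ≈ 11175.8 km; running total=72131.8 km
Leg 6 bearing: y=sinΔλ·cosφ2=0.05303566, x=cosφ1·sinφ2-sinφ1·cosφ2·cosΔλ=-0.98180332; θ=atan2(y, x)=176.9080° ≈ 176.9°
Leg 7: φ1=-0.2886722, φ2=-0.1480074, Δφ=0.1406648, Δλ=0.9457276 rad; a=sin²(Δφ/2)+cosφ1·cosφ2·sin²(Δλ/2)=0.2016054204; c=2·atan2(√a, √(1-a))=0.931302757; dist=6371·c=5933.330 ≈ 5933.3 km; running total=78065.1 km
Leg 7 bearing: y=sinΔλ·cosφ2=0.80205699, x=cosφ1·sinφ2-sinφ1·cosφ2·cosΔλ=0.02339408; θ=atan2(y, x)=88.3293° ≈ 88.3°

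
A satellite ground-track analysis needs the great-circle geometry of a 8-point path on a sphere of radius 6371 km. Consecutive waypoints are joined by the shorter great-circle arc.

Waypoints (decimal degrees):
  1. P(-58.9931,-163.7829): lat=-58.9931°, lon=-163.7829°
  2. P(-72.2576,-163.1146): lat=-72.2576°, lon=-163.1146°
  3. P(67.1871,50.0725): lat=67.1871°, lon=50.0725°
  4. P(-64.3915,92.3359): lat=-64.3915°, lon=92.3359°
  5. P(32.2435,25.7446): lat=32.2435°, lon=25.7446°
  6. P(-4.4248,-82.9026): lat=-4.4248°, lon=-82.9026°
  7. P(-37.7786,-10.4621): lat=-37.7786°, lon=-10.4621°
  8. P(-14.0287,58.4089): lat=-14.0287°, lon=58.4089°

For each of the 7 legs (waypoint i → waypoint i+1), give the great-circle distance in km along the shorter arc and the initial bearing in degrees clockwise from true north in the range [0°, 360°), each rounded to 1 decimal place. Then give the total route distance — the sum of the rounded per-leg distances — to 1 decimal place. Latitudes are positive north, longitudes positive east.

Leg 1: φ1=-1.0296238, φ2=-1.2611330, Δφ=-0.2315092, Δλ=0.0116640 rad; a=sin²(Δφ/2)+cosφ1·cosφ2·sin²(Δλ/2)=0.0133447279; c=2·atan2(√a, √(1-a))=0.231555735; dist=6371·c=1475.242 ≈ 1475.2 km; running total=1475.2 km
Leg 1 bearing: y=sinΔλ·cosφ2=0.00355439, x=cosφ1·sinφ2-sinφ1·cosφ2·cosΔλ=-0.22946449; θ=atan2(y, x)=179.1126° ≈ 179.1°
Leg 2: φ1=-1.2611330, φ2=1.1726361, Δφ=2.4337691, Δλ=3.7208168 rad; a=sin²(Δφ/2)+cosφ1·cosφ2·sin²(Δλ/2)=0.9884071619; c=2·atan2(√a, √(1-a))=2.925834316; dist=6371·c=18640.490 ≈ 18640.5 km; running total=20115.7 km
Leg 2 bearing: y=sinΔλ·cosφ2=-0.21222988, x=cosφ1·sinφ2-sinφ1·cosφ2·cosΔλ=-0.02814704; θ=atan2(y, x)=-97.5548° <0 so +360° → 262.4452° ≈ 262.4°
Leg 3: φ1=1.1726361, φ2=-1.1238437, Δφ=-2.2964798, Δλ=0.7376355 rad; a=sin²(Δφ/2)+cosφ1·cosφ2·sin²(Δλ/2)=0.8536039288; c=2·atan2(√a, √(1-a))=2.356337444; dist=6371·c=15012.226 ≈ 15012.2 km; running total=35127.9 km
Leg 3 bearing: y=sinΔλ·cosφ2=0.29068488, x=cosφ1·sinφ2-sinφ1·cosφ2·cosΔλ=-0.64448378; θ=atan2(y, x)=155.7229° ≈ 155.7°
Leg 4: φ1=-1.1238437, φ2=0.5627552, Δφ=1.6865989, Δλ=-1.1622374 rad; a=sin²(Δφ/2)+cosφ1·cosφ2·sin²(Δλ/2)=0.6679376937; c=2·atan2(√a, √(1-a))=1.913330781; dist=6371·c=12189.830 ≈ 12189.8 km; running total=47317.7 km
Leg 4 bearing: y=sinΔλ·cosφ2=-0.77617516, x=cosφ1·sinφ2-sinφ1·cosφ2·cosΔλ=0.53361020; θ=atan2(y, x)=-55.4920° <0 so +360° → 304.5080° ≈ 304.5°
Leg 5: φ1=0.5627552, φ2=-0.0772273, Δφ=-0.6399826, Δλ=-1.8962514 rad; a=sin²(Δφ/2)+cosφ1·cosφ2·sin²(Δλ/2)=0.6553937875; c=2·atan2(√a, √(1-a))=1.886817855; dist=6371·c=12020.917 ≈ 12020.9 km; running total=59338.6 km
Leg 5 bearing: y=sinΔλ·cosφ2=-0.94468125, x=cosφ1·sinφ2-sinφ1·cosφ2·cosΔλ=0.10482570; θ=atan2(y, x)=-83.6681° <0 so +360° → 276.3319° ≈ 276.3°
Leg 6: φ1=-0.0772273, φ2=-0.6593610, Δφ=-0.5821336, Δλ=1.2643252 rad; a=sin²(Δφ/2)+cosφ1·cosφ2·sin²(Δλ/2)=0.3574958362; c=2·atan2(√a, √(1-a))=1.281781211; dist=6371·c=8166.228 ≈ 8166.2 km; running total=67504.8 km
Leg 6 bearing: y=sinΔλ·cosφ2=0.75355528, x=cosφ1·sinφ2-sinφ1·cosφ2·cosΔλ=-0.59238897; θ=atan2(y, x)=128.1718° ≈ 128.2°
Leg 7: φ1=-0.6593610, φ2=-0.2448470, Δφ=0.4145140, Δλ=1.2020257 rad; a=sin²(Δφ/2)+cosφ1·cosφ2·sin²(Δλ/2)=0.2875433742; c=2·atan2(√a, √(1-a))=1.131930273; dist=6371·c=7211.528 ≈ 7211.5 km; running total=74716.3 km
Leg 7 bearing: y=sinΔλ·cosφ2=0.90495077, x=cosφ1·sinφ2-sinφ1·cosφ2·cosΔλ=0.02264598; θ=atan2(y, x)=88.5665° ≈ 88.6°

Leg 1: dist=1475.2 km, bearing=179.1°
Leg 2: dist=18640.5 km, bearing=262.4°
Leg 3: dist=15012.2 km, bearing=155.7°
Leg 4: dist=12189.8 km, bearing=304.5°
Leg 5: dist=12020.9 km, bearing=276.3°
Leg 6: dist=8166.2 km, bearing=128.2°
Leg 7: dist=7211.5 km, bearing=88.6°
Total: 74716.3 km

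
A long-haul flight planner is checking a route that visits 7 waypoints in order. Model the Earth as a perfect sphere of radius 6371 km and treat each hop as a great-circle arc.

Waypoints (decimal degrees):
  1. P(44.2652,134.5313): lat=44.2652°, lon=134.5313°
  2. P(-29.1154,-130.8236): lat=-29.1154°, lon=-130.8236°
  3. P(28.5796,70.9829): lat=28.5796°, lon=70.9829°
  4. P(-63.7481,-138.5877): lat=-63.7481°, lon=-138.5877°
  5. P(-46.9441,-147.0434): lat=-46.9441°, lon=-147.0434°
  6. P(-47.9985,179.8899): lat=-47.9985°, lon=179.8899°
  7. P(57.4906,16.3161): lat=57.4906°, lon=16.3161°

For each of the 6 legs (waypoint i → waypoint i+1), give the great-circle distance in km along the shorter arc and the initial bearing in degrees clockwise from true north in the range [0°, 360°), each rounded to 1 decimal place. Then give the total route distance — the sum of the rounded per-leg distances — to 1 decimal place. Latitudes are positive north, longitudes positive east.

Leg 1: φ1=0.7725735, φ2=-0.5081596, Δφ=-1.2807331, Δλ=-4.6313167 rad; a=sin²(Δφ/2)+cosφ1·cosφ2·sin²(Δλ/2)=0.6951410814; c=2·atan2(√a, √(1-a))=1.971734367; dist=6371·c=12561.920 ≈ 12561.9 km; running total=12561.9 km
Leg 1 bearing: y=sinΔλ·cosφ2=0.87077195, x=cosφ1·sinφ2-sinφ1·cosφ2·cosΔλ=-0.29905860; θ=atan2(y, x)=108.9546° ≈ 109.0°
Leg 2: φ1=-0.5081596, φ2=0.4988081, Δφ=1.0069677, Δλ=3.5221879 rad; a=sin²(Δφ/2)+cosφ1·cosφ2·sin²(Δλ/2)=0.9725294524; c=2·atan2(√a, √(1-a))=2.808571075; dist=6371·c=17893.406 ≈ 17893.4 km; running total=30455.3 km
Leg 2 bearing: y=sinΔλ·cosφ2=-0.32621041, x=cosφ1·sinφ2-sinφ1·cosφ2·cosΔλ=0.02122348; θ=atan2(y, x)=-86.2775° <0 so +360° → 273.7225° ≈ 273.7°
Leg 3: φ1=0.4988081, φ2=-1.1126142, Δφ=-1.6114224, Δλ=-3.6576970 rad; a=sin²(Δφ/2)+cosφ1·cosφ2·sin²(Δλ/2)=0.8834344316; c=2·atan2(√a, √(1-a))=2.444744505; dist=6371·c=15575.467 ≈ 15575.5 km; running total=46030.8 km
Leg 3 bearing: y=sinΔλ·cosφ2=0.21828222, x=cosφ1·sinφ2-sinφ1·cosφ2·cosΔλ=-0.60354372; θ=atan2(y, x)=160.1166° ≈ 160.1°
Leg 4: φ1=-1.1126142, φ2=-0.8193291, Δφ=0.2932851, Δλ=-0.1475798 rad; a=sin²(Δφ/2)+cosφ1·cosφ2·sin²(Δλ/2)=0.0229916031; c=2·atan2(√a, √(1-a))=0.304433906; dist=6371·c=1939.548 ≈ 1939.5 km; running total=47970.3 km
Leg 4 bearing: y=sinΔλ·cosφ2=-0.10038910, x=cosφ1·sinφ2-sinφ1·cosφ2·cosΔλ=0.28244289; θ=atan2(y, x)=-19.5668° <0 so +360° → 340.4332° ≈ 340.4°
Leg 5: φ1=-0.8193291, φ2=-0.8377319, Δφ=-0.0184028, Δλ=5.7060625 rad; a=sin²(Δφ/2)+cosφ1·cosφ2·sin²(Δλ/2)=0.0370802032; c=2·atan2(√a, √(1-a))=0.387545108; dist=6371·c=2469.0499 ≈ 2469.0 km; running total=50439.3 km
Leg 5 bearing: y=sinΔλ·cosφ2=-0.36509830, x=cosφ1·sinφ2-sinφ1·cosφ2·cosΔλ=-0.09759239; θ=atan2(y, x)=-104.9655° <0 so +360° → 255.0345° ≈ 255.0°
Leg 6: φ1=-0.8377319, φ2=1.0034003, Δφ=1.8411321, Δλ=-2.8549014 rad; a=sin²(Δφ/2)+cosφ1·cosφ2·sin²(Δλ/2)=0.9858150516; c=2·atan2(√a, √(1-a))=2.902824721; dist=6371·c=18493.896 ≈ 18493.9 km; running total=68933.2 km
Leg 6 bearing: y=sinΔλ·cosφ2=-0.15197676, x=cosφ1·sinφ2-sinφ1·cosφ2·cosΔλ=0.18121260; θ=atan2(y, x)=-39.9854° <0 so +360° → 320.0146° ≈ 320.0°

Leg 1: dist=12561.9 km, bearing=109.0°
Leg 2: dist=17893.4 km, bearing=273.7°
Leg 3: dist=15575.5 km, bearing=160.1°
Leg 4: dist=1939.5 km, bearing=340.4°
Leg 5: dist=2469.0 km, bearing=255.0°
Leg 6: dist=18493.9 km, bearing=320.0°
Total: 68933.2 km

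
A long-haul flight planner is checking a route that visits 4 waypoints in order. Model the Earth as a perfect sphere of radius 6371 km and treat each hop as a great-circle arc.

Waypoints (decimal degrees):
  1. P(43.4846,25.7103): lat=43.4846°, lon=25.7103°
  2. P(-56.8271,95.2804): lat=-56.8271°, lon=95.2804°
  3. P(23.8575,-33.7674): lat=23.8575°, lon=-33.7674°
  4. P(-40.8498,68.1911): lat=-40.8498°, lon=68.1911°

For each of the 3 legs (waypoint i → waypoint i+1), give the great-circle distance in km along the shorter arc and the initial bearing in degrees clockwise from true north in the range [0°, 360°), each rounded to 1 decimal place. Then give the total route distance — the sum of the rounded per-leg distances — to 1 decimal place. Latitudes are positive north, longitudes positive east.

Leg 1: dist=12891.9 km, bearing=145.2°
Leg 2: dist=14547.4 km, bearing=249.8°
Leg 3: dist=12684.3 km, bearing=125.9°
Total: 40123.6 km

Leg 1: φ1=0.7589494, φ2=-0.9918200, Δφ=-1.7507694, Δλ=1.2142273 rad; a=sin²(Δφ/2)+cosφ1·cosφ2·sin²(Δλ/2)=0.7187137164; c=2·atan2(√a, √(1-a))=2.023532223; dist=6371·c=12891.924 ≈ 12891.9 km; running total=12891.9 km
Leg 1 bearing: y=sinΔλ·cosφ2=0.51275053, x=cosφ1·sinφ2-sinφ1·cosφ2·cosΔλ=-0.73874497; θ=atan2(y, x)=145.2361° ≈ 145.2°
Leg 2: φ1=-0.9918200, φ2=0.4163919, Δφ=1.4082119, Δλ=-2.2523090 rad; a=sin²(Δφ/2)+cosφ1·cosφ2·sin²(Δλ/2)=0.8268952005; c=2·atan2(√a, √(1-a))=2.283379271; dist=6371·c=14547.409 ≈ 14547.4 km; running total=27439.3 km
Leg 2 bearing: y=sinΔλ·cosφ2=-0.71026171, x=cosφ1·sinφ2-sinφ1·cosφ2·cosΔλ=-0.26093373; θ=atan2(y, x)=-110.1722° <0 so +360° → 249.8278° ≈ 249.8°
Leg 3: φ1=0.4163919, φ2=-0.7129635, Δφ=-1.1293554, Δλ=1.7795115 rad; a=sin²(Δφ/2)+cosφ1·cosφ2·sin²(Δλ/2)=0.7039462240; c=2·atan2(√a, √(1-a))=1.990940890; dist=6371·c=12684.284 ≈ 12684.3 km; running total=40123.6 km
Leg 3 bearing: y=sinΔλ·cosφ2=0.74001081, x=cosφ1·sinφ2-sinφ1·cosφ2·cosΔλ=-0.53479692; θ=atan2(y, x)=125.8552° ≈ 125.9°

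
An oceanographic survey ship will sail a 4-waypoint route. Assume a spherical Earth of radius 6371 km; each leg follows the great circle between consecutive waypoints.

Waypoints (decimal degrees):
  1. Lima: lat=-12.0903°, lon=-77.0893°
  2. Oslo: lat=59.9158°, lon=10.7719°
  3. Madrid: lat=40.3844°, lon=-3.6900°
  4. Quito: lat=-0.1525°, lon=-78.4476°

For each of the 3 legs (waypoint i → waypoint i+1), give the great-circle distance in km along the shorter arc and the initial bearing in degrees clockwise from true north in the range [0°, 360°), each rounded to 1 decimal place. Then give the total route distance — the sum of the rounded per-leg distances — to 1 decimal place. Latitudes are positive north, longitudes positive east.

Leg 1: dist=11050.3 km, bearing=30.5°
Leg 2: dist=2391.7 km, bearing=211.3°
Leg 3: dist=8734.2 km, bearing=259.9°
Total: 22176.2 km

Leg 1: φ1=-0.2110155, φ2=1.0457280, Δφ=1.2567435, Δλ=1.5334672 rad; a=sin²(Δφ/2)+cosφ1·cosφ2·sin²(Δλ/2)=0.5814724043; c=2·atan2(√a, √(1-a))=1.734470948; dist=6371·c=11050.314 ≈ 11050.3 km; running total=11050.3 km
Leg 1 bearing: y=sinΔλ·cosφ2=0.50092293, x=cosφ1·sinφ2-sinφ1·cosφ2·cosΔλ=0.85001483; θ=atan2(y, x)=30.5113° ≈ 30.5°
Leg 2: φ1=1.0457280, φ2=0.7048407, Δφ=-0.3408872, Δλ=-0.2524078 rad; a=sin²(Δφ/2)+cosφ1·cosφ2·sin²(Δλ/2)=0.0348200842; c=2·atan2(√a, √(1-a))=0.375403292; dist=6371·c=2391.694 ≈ 2391.7 km; running total=13442.0 km
Leg 2 bearing: y=sinΔλ·cosφ2=-0.19022771, x=cosφ1·sinφ2-sinφ1·cosφ2·cosΔλ=-0.31343899; θ=atan2(y, x)=-148.7462° <0 so +360° → 211.2538° ≈ 211.3°
Leg 3: φ1=0.7048407, φ2=-0.0026616, Δφ=-0.7075024, Δλ=-1.3047663 rad; a=sin²(Δφ/2)+cosφ1·cosφ2·sin²(Δλ/2)=0.4007339682; c=2·atan2(√a, √(1-a))=1.370936384; dist=6371·c=8734.236 ≈ 8734.2 km; running total=22176.2 km
Leg 3 bearing: y=sinΔλ·cosφ2=-0.96481879, x=cosφ1·sinφ2-sinφ1·cosφ2·cosΔλ=-0.17236510; θ=atan2(y, x)=-100.1290° <0 so +360° → 259.8710° ≈ 259.9°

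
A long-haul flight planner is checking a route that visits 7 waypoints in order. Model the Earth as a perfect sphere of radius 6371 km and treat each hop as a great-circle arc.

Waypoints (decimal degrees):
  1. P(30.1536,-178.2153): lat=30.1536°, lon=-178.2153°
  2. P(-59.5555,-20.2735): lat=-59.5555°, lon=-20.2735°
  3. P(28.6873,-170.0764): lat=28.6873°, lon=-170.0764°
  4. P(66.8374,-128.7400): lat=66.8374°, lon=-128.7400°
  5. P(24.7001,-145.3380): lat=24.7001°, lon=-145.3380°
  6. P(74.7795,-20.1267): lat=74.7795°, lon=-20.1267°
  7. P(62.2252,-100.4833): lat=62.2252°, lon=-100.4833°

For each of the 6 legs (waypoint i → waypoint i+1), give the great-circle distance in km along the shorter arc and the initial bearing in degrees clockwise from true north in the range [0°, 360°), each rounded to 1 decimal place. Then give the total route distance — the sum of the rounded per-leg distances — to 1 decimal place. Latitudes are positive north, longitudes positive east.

Leg 1: φ1=0.5262796, φ2=-1.0394396, Δφ=-1.5657192, Δλ=2.7566044 rad; a=sin²(Δφ/2)+cosφ1·cosφ2·sin²(Δλ/2)=0.9195635654; c=2·atan2(√a, √(1-a))=2.566472827; dist=6371·c=16350.998 ≈ 16351.0 km; running total=16351.0 km
Leg 1 bearing: y=sinΔλ·cosφ2=0.19029160, x=cosφ1·sinφ2-sinφ1·cosφ2·cosΔλ=-0.50956331; θ=atan2(y, x)=159.5223° ≈ 159.5°
Leg 2: φ1=-1.0394396, φ2=0.5006878, Δφ=1.5401274, Δλ=-2.6145538 rad; a=sin²(Δφ/2)+cosφ1·cosφ2·sin²(Δλ/2)=0.8990151592; c=2·atan2(√a, √(1-a))=2.494815890; dist=6371·c=15894.472 ≈ 15894.5 km; running total=32245.5 km
Leg 2 bearing: y=sinΔλ·cosφ2=-0.44123717, x=cosφ1·sinφ2-sinφ1·cosφ2·cosΔλ=-0.41043558; θ=atan2(y, x)=-132.9287° <0 so +360° → 227.0713° ≈ 227.1°
Leg 3: φ1=0.5006878, φ2=1.1665327, Δφ=0.6658449, Δλ=0.7214563 rad; a=sin²(Δφ/2)+cosφ1·cosφ2·sin²(Δλ/2)=0.1497891976; c=2·atan2(√a, √(1-a))=0.794808294; dist=6371·c=5063.724 ≈ 5063.7 km; running total=37309.2 km
Leg 3 bearing: y=sinΔλ·cosφ2=0.25979396, x=cosφ1·sinφ2-sinφ1·cosφ2·cosΔλ=0.66476813; θ=atan2(y, x)=21.3458° ≈ 21.3°
Leg 4: φ1=1.1665327, φ2=0.4310981, Δφ=-0.7354346, Δλ=-0.2896897 rad; a=sin²(Δφ/2)+cosφ1·cosφ2·sin²(Δλ/2)=0.1366754004; c=2·atan2(√a, √(1-a))=0.757364419; dist=6371·c=4825.169 ≈ 4825.2 km; running total=42134.4 km
Leg 4 bearing: y=sinΔλ·cosφ2=-0.25951962, x=cosφ1·sinφ2-sinφ1·cosφ2·cosΔλ=-0.63610574; θ=atan2(y, x)=-157.8054° <0 so +360° → 202.1946° ≈ 202.2°
Leg 5: φ1=0.4310981, φ2=1.3051485, Δφ=0.8740504, Δλ=2.1853494 rad; a=sin²(Δφ/2)+cosφ1·cosφ2·sin²(Δλ/2)=0.3671574870; c=2·atan2(√a, √(1-a))=1.301881910; dist=6371·c=8294.290 ≈ 8294.3 km; running total=50428.7 km
Leg 5 bearing: y=sinΔλ·cosφ2=0.21449883, x=cosφ1·sinφ2-sinφ1·cosφ2·cosΔλ=0.93989453; θ=atan2(y, x)=12.8556° ≈ 12.9°
Leg 6: φ1=1.3051485, φ2=1.0860346, Δφ=-0.2191139, Δλ=-1.4024872 rad; a=sin²(Δφ/2)+cosφ1·cosφ2·sin²(Δλ/2)=0.0628780169; c=2·atan2(√a, √(1-a))=0.506919970; dist=6371·c=3229.587 ≈ 3229.6 km; running total=53658.3 km
Leg 6 bearing: y=sinΔλ·cosφ2=-0.45941273, x=cosφ1·sinφ2-sinφ1·cosφ2·cosΔλ=0.15696316; θ=atan2(y, x)=-71.1367° <0 so +360° → 288.8633° ≈ 288.9°

Leg 1: dist=16351.0 km, bearing=159.5°
Leg 2: dist=15894.5 km, bearing=227.1°
Leg 3: dist=5063.7 km, bearing=21.3°
Leg 4: dist=4825.2 km, bearing=202.2°
Leg 5: dist=8294.3 km, bearing=12.9°
Leg 6: dist=3229.6 km, bearing=288.9°
Total: 53658.3 km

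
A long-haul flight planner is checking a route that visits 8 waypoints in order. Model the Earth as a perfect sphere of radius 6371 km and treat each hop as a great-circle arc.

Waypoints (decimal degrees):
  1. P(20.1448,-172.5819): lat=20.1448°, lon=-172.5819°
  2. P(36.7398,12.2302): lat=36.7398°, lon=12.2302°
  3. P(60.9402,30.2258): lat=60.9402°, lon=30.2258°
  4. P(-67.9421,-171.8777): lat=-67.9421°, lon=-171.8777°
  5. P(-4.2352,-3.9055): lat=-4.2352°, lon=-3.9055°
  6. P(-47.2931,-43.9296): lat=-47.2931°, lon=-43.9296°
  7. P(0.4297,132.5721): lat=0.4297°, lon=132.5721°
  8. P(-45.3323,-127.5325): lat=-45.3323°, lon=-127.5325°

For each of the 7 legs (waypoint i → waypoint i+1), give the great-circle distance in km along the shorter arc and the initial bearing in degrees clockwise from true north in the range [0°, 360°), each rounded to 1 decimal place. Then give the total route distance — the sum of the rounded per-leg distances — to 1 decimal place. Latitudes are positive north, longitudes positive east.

Leg 1: φ1=0.3515931, φ2=0.6412305, Δφ=0.2896374, Δλ=3.2255796 rad; a=sin²(Δφ/2)+cosφ1·cosφ2·sin²(Δλ/2)=0.7718376197; c=2·atan2(√a, √(1-a))=2.145606214; dist=6371·c=13669.657 ≈ 13669.7 km; running total=13669.7 km
Leg 1 bearing: y=sinΔλ·cosφ2=-0.06722474, x=cosφ1·sinφ2-sinφ1·cosφ2·cosΔλ=0.83659911; θ=atan2(y, x)=-4.5941° <0 so +360° → 355.4059° ≈ 355.4°
Leg 2: φ1=0.6412305, φ2=1.0636071, Δφ=0.4223767, Δλ=0.3140825 rad; a=sin²(Δφ/2)+cosφ1·cosφ2·sin²(Δλ/2)=0.0534620989; c=2·atan2(√a, √(1-a))=0.466660334; dist=6371·c=2973.093 ≈ 2973.1 km; running total=16642.8 km
Leg 2 bearing: y=sinΔλ·cosφ2=0.15006094, x=cosφ1·sinφ2-sinφ1·cosφ2·cosΔλ=0.42414305; θ=atan2(y, x)=19.4837° ≈ 19.5°
Leg 3: φ1=1.0636071, φ2=-1.1858133, Δφ=-2.2494205, Δλ=-3.5273715 rad; a=sin²(Δφ/2)+cosφ1·cosφ2·sin²(Δλ/2)=0.9895680116; c=2·atan2(√a, √(1-a))=2.936961600; dist=6371·c=18711.382 ≈ 18711.4 km; running total=35354.2 km
Leg 3 bearing: y=sinΔλ·cosφ2=0.14130978, x=cosφ1·sinφ2-sinφ1·cosφ2·cosΔλ=-0.14602806; θ=atan2(y, x)=135.9408° ≈ 135.9°
Leg 4: φ1=-1.1858133, φ2=-0.0739182, Δφ=1.1118952, Δλ=2.9316679 rad; a=sin²(Δφ/2)+cosφ1·cosφ2·sin²(Δλ/2)=0.6489252834; c=2·atan2(√a, √(1-a))=1.873236558; dist=6371·c=11934.390 ≈ 11934.4 km; running total=47288.6 km
Leg 4 bearing: y=sinΔλ·cosφ2=0.20781722, x=cosφ1·sinφ2-sinφ1·cosφ2·cosΔλ=-0.93171725; θ=atan2(y, x)=167.4261° ≈ 167.4°
Leg 5: φ1=-0.0739182, φ2=-0.8254203, Δφ=-0.7515021, Δλ=-0.6985523 rad; a=sin²(Δφ/2)+cosφ1·cosφ2·sin²(Δλ/2)=0.2138827033; c=2·atan2(√a, √(1-a))=0.961568239; dist=6371·c=6126.151 ≈ 6126.2 km; running total=53414.8 km
Leg 5 bearing: y=sinΔλ·cosφ2=-0.43618802, x=cosφ1·sinφ2-sinφ1·cosφ2·cosΔλ=-0.69446928; θ=atan2(y, x)=-147.8676° <0 so +360° → 212.1324° ≈ 212.1°
Leg 6: φ1=-0.8254203, φ2=0.0074997, Δφ=0.8329200, Δλ=3.0805358 rad; a=sin²(Δφ/2)+cosφ1·cosφ2·sin²(Δλ/2)=0.8412381246; c=2·atan2(√a, √(1-a))=2.321941535; dist=6371·c=14793.090 ≈ 14793.1 km; running total=68207.9 km
Leg 6 bearing: y=sinΔλ·cosφ2=0.06101721, x=cosφ1·sinφ2-sinφ1·cosφ2·cosΔλ=-0.72835642; θ=atan2(y, x)=175.2113° ≈ 175.2°
Leg 7: φ1=0.0074997, φ2=-0.7911979, Δφ=-0.7986976, Δλ=-4.5396817 rad; a=sin²(Δφ/2)+cosφ1·cosφ2·sin²(Δλ/2)=0.5630699000; c=2·atan2(√a, √(1-a))=1.697273052; dist=6371·c=10813.327 ≈ 10813.3 km; running total=79021.2 km
Leg 7 bearing: y=sinΔλ·cosφ2=0.69253553, x=cosφ1·sinφ2-sinφ1·cosφ2·cosΔλ=-0.71026987; θ=atan2(y, x)=135.7243° ≈ 135.7°

Leg 1: dist=13669.7 km, bearing=355.4°
Leg 2: dist=2973.1 km, bearing=19.5°
Leg 3: dist=18711.4 km, bearing=135.9°
Leg 4: dist=11934.4 km, bearing=167.4°
Leg 5: dist=6126.2 km, bearing=212.1°
Leg 6: dist=14793.1 km, bearing=175.2°
Leg 7: dist=10813.3 km, bearing=135.7°
Total: 79021.2 km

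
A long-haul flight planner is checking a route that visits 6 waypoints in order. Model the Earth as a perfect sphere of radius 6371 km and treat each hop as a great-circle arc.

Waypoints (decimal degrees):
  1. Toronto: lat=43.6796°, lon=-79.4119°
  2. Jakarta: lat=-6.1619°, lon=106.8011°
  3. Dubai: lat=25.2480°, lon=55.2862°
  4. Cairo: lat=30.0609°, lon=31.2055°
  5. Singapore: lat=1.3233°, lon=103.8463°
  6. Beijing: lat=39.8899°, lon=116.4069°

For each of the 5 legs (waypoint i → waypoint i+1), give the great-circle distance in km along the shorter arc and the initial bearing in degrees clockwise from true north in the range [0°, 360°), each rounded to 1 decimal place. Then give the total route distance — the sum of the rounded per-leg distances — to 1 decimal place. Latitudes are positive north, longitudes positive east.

Leg 1: φ1=0.7623528, φ2=-0.1075454, Δφ=-0.8698983, Δλ=3.2500300 rad; a=sin²(Δφ/2)+cosφ1·cosφ2·sin²(Δλ/2)=0.8944709719; c=2·atan2(√a, √(1-a))=2.479881509; dist=6371·c=15799.325 ≈ 15799.3 km; running total=15799.3 km
Leg 1 bearing: y=sinΔλ·cosφ2=-0.10759966, x=cosφ1·sinφ2-sinφ1·cosφ2·cosΔλ=0.60497349; θ=atan2(y, x)=-10.0851° <0 so +360° → 349.9149° ≈ 349.9°
Leg 2: φ1=-0.1075454, φ2=0.4406607, Δφ=0.5482062, Δλ=-0.8991046 rad; a=sin²(Δφ/2)+cosφ1·cosφ2·sin²(Δλ/2)=0.2430869576; c=2·atan2(√a, √(1-a))=1.031157607; dist=6371·c=6569.505 ≈ 6569.5 km; running total=22368.8 km
Leg 2 bearing: y=sinΔλ·cosφ2=-0.70799203, x=cosφ1·sinφ2-sinφ1·cosφ2·cosΔλ=0.48448947; θ=atan2(y, x)=-55.6156° <0 so +360° → 304.3844° ≈ 304.4°
Leg 3: φ1=0.4406607, φ2=0.5246617, Δφ=0.0840010, Δλ=-0.4202875 rad; a=sin²(Δφ/2)+cosφ1·cosφ2·sin²(Δλ/2)=0.0358264523; c=2·atan2(√a, √(1-a))=0.380855172; dist=6371·c=2426.428 ≈ 2426.4 km; running total=24795.2 km
Leg 3 bearing: y=sinΔλ·cosφ2=-0.35314120, x=cosφ1·sinφ2-sinφ1·cosφ2·cosΔλ=0.11603002; θ=atan2(y, x)=-71.8113° <0 so +360° → 288.1887° ≈ 288.2°
Leg 4: φ1=0.5246617, φ2=0.0230959, Δφ=-0.5015657, Δλ=1.2678211 rad; a=sin²(Δφ/2)+cosφ1·cosφ2·sin²(Δλ/2)=0.3651354998; c=2·atan2(√a, √(1-a))=1.297684737; dist=6371·c=8267.549 ≈ 8267.5 km; running total=33062.7 km
Leg 4 bearing: y=sinΔλ·cosφ2=0.95419848, x=cosφ1·sinφ2-sinφ1·cosφ2·cosΔλ=-0.12942769; θ=atan2(y, x)=97.7245° ≈ 97.7°
Leg 5: φ1=0.0230959, φ2=0.6962101, Δφ=0.6731142, Δλ=0.2192238 rad; a=sin²(Δφ/2)+cosφ1·cosφ2·sin²(Δλ/2)=0.1182373506; c=2·atan2(√a, √(1-a))=0.702041694; dist=6371·c=4472.708 ≈ 4472.7 km; running total=37535.4 km
Leg 5 bearing: y=sinΔλ·cosφ2=0.16686160, x=cosφ1·sinφ2-sinφ1·cosφ2·cosΔλ=0.62384800; θ=atan2(y, x)=14.9745° ≈ 15.0°

Leg 1: dist=15799.3 km, bearing=349.9°
Leg 2: dist=6569.5 km, bearing=304.4°
Leg 3: dist=2426.4 km, bearing=288.2°
Leg 4: dist=8267.5 km, bearing=97.7°
Leg 5: dist=4472.7 km, bearing=15.0°
Total: 37535.4 km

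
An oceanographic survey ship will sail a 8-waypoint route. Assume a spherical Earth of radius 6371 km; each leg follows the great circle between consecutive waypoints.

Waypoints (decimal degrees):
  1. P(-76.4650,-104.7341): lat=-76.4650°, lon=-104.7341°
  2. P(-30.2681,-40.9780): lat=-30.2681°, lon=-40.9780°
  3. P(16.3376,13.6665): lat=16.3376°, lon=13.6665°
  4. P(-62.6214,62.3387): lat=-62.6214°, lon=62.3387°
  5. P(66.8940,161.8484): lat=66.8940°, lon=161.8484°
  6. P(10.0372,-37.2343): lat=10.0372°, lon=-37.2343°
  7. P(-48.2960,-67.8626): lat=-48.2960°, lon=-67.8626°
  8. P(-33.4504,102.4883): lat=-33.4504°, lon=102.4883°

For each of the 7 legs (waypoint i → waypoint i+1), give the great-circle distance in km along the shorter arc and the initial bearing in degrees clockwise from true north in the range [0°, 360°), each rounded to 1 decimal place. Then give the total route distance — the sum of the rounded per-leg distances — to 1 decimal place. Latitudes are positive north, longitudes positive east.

Leg 1: dist=6070.1 km, bearing=71.9°
Leg 2: dist=7812.2 km, bearing=56.3°
Leg 3: dist=9742.2 km, bearing=159.8°
Leg 4: dist=16439.1 km, bearing=46.6°
Leg 5: dist=11322.2 km, bearing=19.2°
Leg 6: dist=7150.4 km, bearing=202.1°
Leg 7: dist=10874.8 km, bearing=171.9°
Total: 69411.0 km

Leg 1: φ1=-1.3345660, φ2=-0.5282780, Δφ=0.8062880, Δλ=1.1127539 rad; a=sin²(Δφ/2)+cosφ1·cosφ2·sin²(Δλ/2)=0.2102848055; c=2·atan2(√a, √(1-a))=0.952766700; dist=6371·c=6070.077 ≈ 6070.1 km; running total=6070.1 km
Leg 1 bearing: y=sinΔλ·cosφ2=0.77464841, x=cosφ1·sinφ2-sinφ1·cosφ2·cosΔλ=0.25333824; θ=atan2(y, x)=71.8904° ≈ 71.9°
Leg 2: φ1=-0.5282780, φ2=0.2851449, Δφ=0.8134229, Δλ=0.9537264 rad; a=sin²(Δφ/2)+cosφ1·cosφ2·sin²(Δλ/2)=0.3311010818; c=2·atan2(√a, √(1-a))=1.226220108; dist=6371·c=7812.248 ≈ 7812.2 km; running total=13882.3 km
Leg 2 bearing: y=sinΔλ·cosφ2=0.78264518, x=cosφ1·sinφ2-sinφ1·cosφ2·cosΔλ=0.52283759; θ=atan2(y, x)=56.2555° ≈ 56.3°
Leg 3: φ1=0.2851449, φ2=-1.0929496, Δφ=-1.3780945, Δλ=0.8494901 rad; a=sin²(Δφ/2)+cosφ1·cosφ2·sin²(Δλ/2)=0.4791843725; c=2·atan2(√a, √(1-a))=1.529153037; dist=6371·c=9742.234 ≈ 9742.2 km; running total=23624.5 km
Leg 3 bearing: y=sinΔλ·cosφ2=0.34533514, x=cosφ1·sinφ2-sinφ1·cosφ2·cosΔλ=-0.93755559; θ=atan2(y, x)=159.7794° ≈ 159.8°
Leg 4: φ1=-1.0929496, φ2=1.1675205, Δφ=2.2604702, Δλ=1.7367719 rad; a=sin²(Δφ/2)+cosφ1·cosφ2·sin²(Δλ/2)=0.9232845603; c=2·atan2(√a, √(1-a))=2.580302549; dist=6371·c=16439.108 ≈ 16439.1 km; running total=40063.6 km
Leg 4 bearing: y=sinΔλ·cosφ2=0.38704048, x=cosφ1·sinφ2-sinφ1·cosφ2·cosΔλ=0.36540442; θ=atan2(y, x)=46.6470° ≈ 46.6°
Leg 5: φ1=1.1675205, φ2=0.1751822, Δφ=-0.9923384, Δλ=-3.4746486 rad; a=sin²(Δφ/2)+cosφ1·cosφ2·sin²(Δλ/2)=0.6024429146; c=2·atan2(√a, √(1-a))=1.777143387; dist=6371·c=11322.181 ≈ 11322.2 km; running total=51385.8 km
Leg 5 bearing: y=sinΔλ·cosφ2=0.32192880, x=cosφ1·sinφ2-sinφ1·cosφ2·cosΔλ=0.92432875; θ=atan2(y, x)=19.2024° ≈ 19.2°
Leg 6: φ1=0.1751822, φ2=-0.8429242, Δφ=-1.0181064, Δλ=-0.5345647 rad; a=sin²(Δφ/2)+cosφ1·cosφ2·sin²(Δλ/2)=0.2832070727; c=2·atan2(√a, √(1-a))=1.122327977; dist=6371·c=7150.352 ≈ 7150.4 km; running total=58536.2 km
Leg 6 bearing: y=sinΔλ·cosφ2=-0.33893913, x=cosφ1·sinφ2-sinφ1·cosφ2·cosΔλ=-0.83493926; θ=atan2(y, x)=-157.9056° <0 so +360° → 202.0944° ≈ 202.1°
Leg 7: φ1=-0.8429242, φ2=-0.5838196, Δφ=0.2591046, Δλ=2.9731841 rad; a=sin²(Δφ/2)+cosφ1·cosφ2·sin²(Δλ/2)=0.5678509255; c=2·atan2(√a, √(1-a))=1.706918159; dist=6371·c=10874.776 ≈ 10874.8 km; running total=69411.0 km
Leg 7 bearing: y=sinΔλ·cosφ2=0.13985067, x=cosφ1·sinφ2-sinφ1·cosφ2·cosΔλ=-0.98082965; θ=atan2(y, x)=171.8852° ≈ 171.9°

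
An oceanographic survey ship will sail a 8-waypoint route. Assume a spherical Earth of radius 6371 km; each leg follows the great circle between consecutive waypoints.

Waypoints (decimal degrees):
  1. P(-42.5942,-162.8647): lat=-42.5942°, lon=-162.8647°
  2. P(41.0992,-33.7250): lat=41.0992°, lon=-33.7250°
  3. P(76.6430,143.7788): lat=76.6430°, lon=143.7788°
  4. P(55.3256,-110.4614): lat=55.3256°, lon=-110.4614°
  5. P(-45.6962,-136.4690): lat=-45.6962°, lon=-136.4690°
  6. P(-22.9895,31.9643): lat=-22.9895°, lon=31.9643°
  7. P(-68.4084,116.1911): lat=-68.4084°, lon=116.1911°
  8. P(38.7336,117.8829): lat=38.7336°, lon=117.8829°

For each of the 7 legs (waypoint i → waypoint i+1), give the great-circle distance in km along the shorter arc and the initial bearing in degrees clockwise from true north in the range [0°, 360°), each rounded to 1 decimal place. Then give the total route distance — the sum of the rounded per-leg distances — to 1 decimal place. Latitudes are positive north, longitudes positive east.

Leg 1: φ1=-0.7434090, φ2=0.7173164, Δφ=1.4607254, Δλ=2.2539130 rad; a=sin²(Δφ/2)+cosφ1·cosφ2·sin²(Δλ/2)=0.8975368372; c=2·atan2(√a, √(1-a))=2.489925369; dist=6371·c=15863.315 ≈ 15863.3 km; running total=15863.3 km
Leg 1 bearing: y=sinΔλ·cosφ2=0.58447784, x=cosφ1·sinφ2-sinφ1·cosφ2·cosΔλ=0.16199848; θ=atan2(y, x)=74.5083° ≈ 74.5°
Leg 2: φ1=0.7173164, φ2=1.3376727, Δφ=0.6203563, Δλ=3.0980257 rad; a=sin²(Δφ/2)+cosφ1·cosφ2·sin²(Δλ/2)=0.2671703859; c=2·atan2(√a, √(1-a))=1.086416941; dist=6371·c=6921.562 ≈ 6921.6 km; running total=22784.9 km
Leg 2 bearing: y=sinΔλ·cosφ2=0.01006155, x=cosφ1·sinφ2-sinφ1·cosφ2·cosΔλ=0.88490692; θ=atan2(y, x)=0.6514° ≈ 0.7°
Leg 3: φ1=1.3376727, φ2=0.9656139, Δφ=-0.3720588, Δλ=-4.4373286 rad; a=sin²(Δφ/2)+cosφ1·cosφ2·sin²(Δλ/2)=0.1177723393; c=2·atan2(√a, √(1-a))=0.700600306; dist=6371·c=4463.525 ≈ 4463.5 km; running total=27248.4 km
Leg 3 bearing: y=sinΔλ·cosφ2=0.54752604, x=cosφ1·sinφ2-sinφ1·cosφ2·cosΔλ=0.34032823; θ=atan2(y, x)=58.1360° ≈ 58.1°
Leg 4: φ1=0.9656139, φ2=-0.7975491, Δφ=-1.7631630, Δλ=-0.4539183 rad; a=sin²(Δφ/2)+cosφ1·cosφ2·sin²(Δλ/2)=0.6157105887; c=2·atan2(√a, √(1-a))=1.804334590; dist=6371·c=11495.416 ≈ 11495.4 km; running total=38743.8 km
Leg 4 bearing: y=sinΔλ·cosφ2=-0.30626919, x=cosφ1·sinφ2-sinφ1·cosφ2·cosΔλ=-0.92338693; θ=atan2(y, x)=-161.6503° <0 so +360° → 198.3497° ≈ 198.3°
Leg 5: φ1=-0.7975491, φ2=-0.4012425, Δφ=0.3963067, Δλ=2.9397157 rad; a=sin²(Δφ/2)+cosφ1·cosφ2·sin²(Δλ/2)=0.6752129563; c=2·atan2(√a, √(1-a))=1.928822140; dist=6371·c=12288.526 ≈ 12288.5 km; running total=51032.3 km
Leg 5 bearing: y=sinΔλ·cosφ2=0.18458346, x=cosφ1·sinφ2-sinφ1·cosφ2·cosΔλ=-0.91822145; θ=atan2(y, x)=168.6337° ≈ 168.6°
Leg 6: φ1=-0.4012425, φ2=-1.1939518, Δφ=-0.7927093, Δλ=1.4700350 rad; a=sin²(Δφ/2)+cosφ1·cosφ2·sin²(Δλ/2)=0.3013834229; c=2·atan2(√a, √(1-a))=1.162296375; dist=6371·c=7404.990 ≈ 7405.0 km; running total=58437.3 km
Leg 6 bearing: y=sinΔλ·cosφ2=0.36612175, x=cosφ1·sinφ2-sinφ1·cosφ2·cosΔλ=-0.84152284; θ=atan2(y, x)=156.4876° ≈ 156.5°
Leg 7: φ1=-1.1939518, φ2=0.6760289, Δφ=1.8699807, Δλ=0.0295275 rad; a=sin²(Δφ/2)+cosφ1·cosφ2·sin²(Δλ/2)=0.6474330036; c=2·atan2(√a, √(1-a))=1.870111615; dist=6371·c=11914.481 ≈ 11914.5 km; running total=70351.8 km
Leg 7 bearing: y=sinΔλ·cosφ2=0.02302997, x=cosφ1·sinφ2-sinφ1·cosφ2·cosΔλ=0.95526104; θ=atan2(y, x)=1.3811° ≈ 1.4°

Leg 1: dist=15863.3 km, bearing=74.5°
Leg 2: dist=6921.6 km, bearing=0.7°
Leg 3: dist=4463.5 km, bearing=58.1°
Leg 4: dist=11495.4 km, bearing=198.3°
Leg 5: dist=12288.5 km, bearing=168.6°
Leg 6: dist=7405.0 km, bearing=156.5°
Leg 7: dist=11914.5 km, bearing=1.4°
Total: 70351.8 km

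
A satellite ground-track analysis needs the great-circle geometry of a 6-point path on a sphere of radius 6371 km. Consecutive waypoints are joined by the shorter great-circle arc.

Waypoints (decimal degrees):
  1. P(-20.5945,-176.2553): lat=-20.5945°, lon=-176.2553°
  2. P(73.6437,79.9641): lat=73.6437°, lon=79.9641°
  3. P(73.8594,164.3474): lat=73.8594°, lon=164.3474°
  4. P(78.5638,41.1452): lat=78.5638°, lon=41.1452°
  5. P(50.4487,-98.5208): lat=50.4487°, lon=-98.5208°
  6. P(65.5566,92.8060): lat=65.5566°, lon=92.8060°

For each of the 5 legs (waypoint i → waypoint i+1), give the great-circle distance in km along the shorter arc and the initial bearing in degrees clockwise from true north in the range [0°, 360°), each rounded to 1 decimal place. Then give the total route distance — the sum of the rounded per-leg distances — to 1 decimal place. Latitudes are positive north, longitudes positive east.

Leg 1: dist=12631.5 km, bearing=342.6°
Leg 2: dist=2408.9 km, bearing=48.5°
Leg 3: dist=2703.2 km, bearing=336.2°
Leg 4: dist=5419.4 km, bearing=326.8°
Leg 5: dist=7079.5 km, bearing=354.8°
Total: 30242.5 km

Leg 1: φ1=-0.3594418, φ2=1.2853250, Δφ=1.6447669, Δλ=4.4718721 rad; a=sin²(Δφ/2)+cosφ1·cosφ2·sin²(Δλ/2)=0.7001549415; c=2·atan2(√a, √(1-a))=1.982651308; dist=6371·c=12631.471 ≈ 12631.5 km; running total=12631.5 km
Leg 1 bearing: y=sinΔλ·cosφ2=-0.27350356, x=cosφ1·sinφ2-sinφ1·cosφ2·cosΔλ=0.87461294; θ=atan2(y, x)=-17.3652° <0 so +360° → 342.6348° ≈ 342.6°
Leg 2: φ1=1.2853250, φ2=1.2890897, Δφ=0.0037647, Δλ=1.4727664 rad; a=sin²(Δφ/2)+cosφ1·cosφ2·sin²(Δλ/2)=0.0353155912; c=2·atan2(√a, √(1-a))=0.378096994; dist=6371·c=2408.856 ≈ 2408.9 km; running total=15040.4 km
Leg 2 bearing: y=sinΔλ·cosφ2=0.27666072, x=cosφ1·sinφ2-sinφ1·cosφ2·cosΔλ=0.24440223; θ=atan2(y, x)=48.5426° ≈ 48.5°
Leg 3: φ1=1.2890897, φ2=1.3711970, Δφ=0.0821073, Δλ=-2.1502840 rad; a=sin²(Δφ/2)+cosφ1·cosφ2·sin²(Δλ/2)=0.0443361778; c=2·atan2(√a, √(1-a))=0.424298761; dist=6371·c=2703.207 ≈ 2703.2 km; running total=17743.6 km
Leg 3 bearing: y=sinΔλ·cosφ2=-0.16590665, x=cosφ1·sinφ2-sinφ1·cosφ2·cosΔλ=0.37677169; θ=atan2(y, x)=-23.7657° <0 so +360° → 336.2343° ≈ 336.2°
Leg 4: φ1=1.3711970, φ2=0.8804959, Δφ=-0.4907011, Δλ=-2.4376316 rad; a=sin²(Δφ/2)+cosφ1·cosφ2·sin²(Δλ/2)=0.1702484807; c=2·atan2(√a, √(1-a))=0.850638873; dist=6371·c=5419.420 ≈ 5419.4 km; running total=23163.0 km
Leg 4 bearing: y=sinΔλ·cosφ2=-0.41214369, x=cosφ1·sinφ2-sinφ1·cosφ2·cosΔλ=0.62864403; θ=atan2(y, x)=-33.2491° <0 so +360° → 326.7509° ≈ 326.8°
Leg 5: φ1=0.8804959, φ2=1.1441785, Δφ=0.2636826, Δλ=3.3392826 rad; a=sin²(Δφ/2)+cosφ1·cosφ2·sin²(Δλ/2)=0.2782068346; c=2·atan2(√a, √(1-a))=1.111200031; dist=6371·c=7079.455 ≈ 7079.5 km; running total=30242.5 km
Leg 5 bearing: y=sinΔλ·cosφ2=-0.08127115, x=cosφ1·sinφ2-sinφ1·cosφ2·cosΔλ=0.89253917; θ=atan2(y, x)=-5.2028° <0 so +360° → 354.7972° ≈ 354.8°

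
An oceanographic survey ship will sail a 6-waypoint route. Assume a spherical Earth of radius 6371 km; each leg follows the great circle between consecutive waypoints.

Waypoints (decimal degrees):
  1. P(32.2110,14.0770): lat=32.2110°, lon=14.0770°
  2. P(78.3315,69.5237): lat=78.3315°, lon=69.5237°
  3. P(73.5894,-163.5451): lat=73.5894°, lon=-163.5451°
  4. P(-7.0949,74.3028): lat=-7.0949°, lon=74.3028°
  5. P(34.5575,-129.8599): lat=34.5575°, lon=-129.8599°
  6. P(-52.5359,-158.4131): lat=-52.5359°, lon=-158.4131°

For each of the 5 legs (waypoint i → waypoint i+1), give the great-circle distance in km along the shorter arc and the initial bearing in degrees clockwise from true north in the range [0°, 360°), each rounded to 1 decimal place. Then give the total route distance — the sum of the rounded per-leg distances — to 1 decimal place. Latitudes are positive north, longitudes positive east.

Leg 1: dist=5754.5 km, bearing=12.2°
Leg 2: dist=2797.9 km, bearing=32.1°
Leg 3: dist=11734.0 km, bearing=299.3°
Leg 4: dist=16085.2 km, bearing=35.6°
Leg 5: dist=10072.7 km, bearing=196.9°
Total: 46444.3 km

Leg 1: φ1=0.5621880, φ2=1.3671426, Δφ=0.8049546, Δλ=0.9677275 rad; a=sin²(Δφ/2)+cosφ1·cosφ2·sin²(Δλ/2)=0.1904609262; c=2·atan2(√a, √(1-a))=0.903228009; dist=6371·c=5754.466 ≈ 5754.5 km; running total=5754.5 km
Leg 1 bearing: y=sinΔλ·cosφ2=0.16657198, x=cosφ1·sinφ2-sinφ1·cosφ2·cosΔλ=0.76746076; θ=atan2(y, x)=12.2457° ≈ 12.2°
Leg 2: φ1=1.3671426, φ2=1.2843773, Δφ=-0.0827653, Δλ=-4.0678179 rad; a=sin²(Δφ/2)+cosφ1·cosφ2·sin²(Δλ/2)=0.0474473050; c=2·atan2(√a, √(1-a))=0.439168803; dist=6371·c=2797.944 ≈ 2797.9 km; running total=8552.4 km
Leg 2 bearing: y=sinΔλ·cosφ2=0.22583365, x=cosφ1·sinφ2-sinφ1·cosφ2·cosΔλ=0.36025463; θ=atan2(y, x)=32.0825° ≈ 32.1°
Leg 3: φ1=1.2843773, φ2=-0.1238294, Δφ=-1.4082067, Δλ=4.1512290 rad; a=sin²(Δφ/2)+cosφ1·cosφ2·sin²(Δλ/2)=0.6338389665; c=2·atan2(√a, √(1-a))=1.841778536; dist=6371·c=11733.971 ≈ 11734.0 km; running total=20286.4 km
Leg 3 bearing: y=sinΔλ·cosφ2=-0.84015560, x=cosφ1·sinφ2-sinφ1·cosφ2·cosΔλ=0.47168538; θ=atan2(y, x)=-60.6890° <0 so +360° → 299.3110° ≈ 299.3°
Leg 4: φ1=-0.1238294, φ2=0.6031422, Δφ=0.7269715, Δλ=-3.5633113 rad; a=sin²(Δφ/2)+cosφ1·cosφ2·sin²(Δλ/2)=0.9078550187; c=2·atan2(√a, √(1-a))=2.524751921; dist=6371·c=16085.194 ≈ 16085.2 km; running total=36371.6 km
Leg 4 bearing: y=sinΔλ·cosφ2=0.33710603, x=cosφ1·sinφ2-sinφ1·cosφ2·cosΔλ=0.47008155; θ=atan2(y, x)=35.6452° ≈ 35.6°
Leg 5: φ1=0.6031422, φ2=-0.9169244, Δφ=-1.5200666, Δλ=-0.4983474 rad; a=sin²(Δφ/2)+cosφ1·cosφ2·sin²(Δλ/2)=0.5051097795; c=2·atan2(√a, √(1-a))=1.581016064; dist=6371·c=10072.653 ≈ 10072.7 km; running total=46444.3 km
Leg 5 bearing: y=sinΔλ·cosφ2=-0.29073481, x=cosφ1·sinφ2-sinφ1·cosφ2·cosΔλ=-0.95674909; θ=atan2(y, x)=-163.0971° <0 so +360° → 196.9029° ≈ 196.9°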